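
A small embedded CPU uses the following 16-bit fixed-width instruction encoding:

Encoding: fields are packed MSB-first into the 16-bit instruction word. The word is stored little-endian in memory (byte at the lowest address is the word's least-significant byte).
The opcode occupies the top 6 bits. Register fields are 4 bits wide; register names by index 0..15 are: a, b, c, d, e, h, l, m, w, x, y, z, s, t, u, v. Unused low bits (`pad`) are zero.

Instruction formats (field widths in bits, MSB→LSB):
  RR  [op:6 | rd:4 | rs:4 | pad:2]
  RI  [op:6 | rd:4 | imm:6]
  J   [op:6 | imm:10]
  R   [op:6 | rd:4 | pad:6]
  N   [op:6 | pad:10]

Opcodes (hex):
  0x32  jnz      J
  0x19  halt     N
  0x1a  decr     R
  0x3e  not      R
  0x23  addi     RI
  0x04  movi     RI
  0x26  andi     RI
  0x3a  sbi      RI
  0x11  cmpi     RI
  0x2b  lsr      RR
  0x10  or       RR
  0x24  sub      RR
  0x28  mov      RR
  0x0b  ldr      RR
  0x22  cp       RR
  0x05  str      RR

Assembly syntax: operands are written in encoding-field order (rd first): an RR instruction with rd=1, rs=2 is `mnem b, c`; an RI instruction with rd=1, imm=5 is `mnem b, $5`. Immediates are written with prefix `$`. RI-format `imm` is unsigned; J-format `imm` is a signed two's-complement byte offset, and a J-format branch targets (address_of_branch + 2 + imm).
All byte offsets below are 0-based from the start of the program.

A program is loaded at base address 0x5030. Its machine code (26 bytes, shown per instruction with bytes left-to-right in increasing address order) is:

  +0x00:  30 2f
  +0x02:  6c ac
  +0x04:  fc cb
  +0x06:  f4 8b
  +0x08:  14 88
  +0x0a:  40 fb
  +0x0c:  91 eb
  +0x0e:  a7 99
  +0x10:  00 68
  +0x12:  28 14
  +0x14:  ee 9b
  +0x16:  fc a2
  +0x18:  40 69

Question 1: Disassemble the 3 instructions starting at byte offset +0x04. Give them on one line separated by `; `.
off 0x04: read fc cb as little → 0xcbfc
  op=0xcbfc>>10=0x32 ⇒ jnz (J)
  [9:0] imm=1020 (s10→-4) = $-4
off 0x06: read f4 8b as little → 0x8bf4
  op=0x8bf4>>10=0x22 ⇒ cp (RR)
  [9:6] rd=15 = v
  [5:2] rs=13 = t
off 0x08: read 14 88 as little → 0x8814
  op=0x8814>>10=0x22 ⇒ cp (RR)
  [9:6] rd=0 = a
  [5:2] rs=5 = h

jnz $-4; cp v, t; cp a, h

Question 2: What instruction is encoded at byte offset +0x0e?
[0e] a7 99 → 0x99a7
  op=0x99a7>>10=0x26 ⇒ andi (RI)
  [9:6] rd=6 = l
  [5:0] imm=39 = $39

andi l, $39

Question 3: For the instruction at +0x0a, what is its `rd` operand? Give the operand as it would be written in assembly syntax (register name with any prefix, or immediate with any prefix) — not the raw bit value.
t

@+0a  little-endian(40 fb) = 0xfb40
  opcode bits[15:10]=0x3e: not/R
  [9:6] rd=13 = t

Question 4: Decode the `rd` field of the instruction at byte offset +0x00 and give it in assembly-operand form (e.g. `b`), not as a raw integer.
off 0x00: read 30 2f as little → 0x2f30
  top 6b → 0xb → ldr [RR]
  [9:6] rd=12 = s
  [5:2] rs=12 = s

s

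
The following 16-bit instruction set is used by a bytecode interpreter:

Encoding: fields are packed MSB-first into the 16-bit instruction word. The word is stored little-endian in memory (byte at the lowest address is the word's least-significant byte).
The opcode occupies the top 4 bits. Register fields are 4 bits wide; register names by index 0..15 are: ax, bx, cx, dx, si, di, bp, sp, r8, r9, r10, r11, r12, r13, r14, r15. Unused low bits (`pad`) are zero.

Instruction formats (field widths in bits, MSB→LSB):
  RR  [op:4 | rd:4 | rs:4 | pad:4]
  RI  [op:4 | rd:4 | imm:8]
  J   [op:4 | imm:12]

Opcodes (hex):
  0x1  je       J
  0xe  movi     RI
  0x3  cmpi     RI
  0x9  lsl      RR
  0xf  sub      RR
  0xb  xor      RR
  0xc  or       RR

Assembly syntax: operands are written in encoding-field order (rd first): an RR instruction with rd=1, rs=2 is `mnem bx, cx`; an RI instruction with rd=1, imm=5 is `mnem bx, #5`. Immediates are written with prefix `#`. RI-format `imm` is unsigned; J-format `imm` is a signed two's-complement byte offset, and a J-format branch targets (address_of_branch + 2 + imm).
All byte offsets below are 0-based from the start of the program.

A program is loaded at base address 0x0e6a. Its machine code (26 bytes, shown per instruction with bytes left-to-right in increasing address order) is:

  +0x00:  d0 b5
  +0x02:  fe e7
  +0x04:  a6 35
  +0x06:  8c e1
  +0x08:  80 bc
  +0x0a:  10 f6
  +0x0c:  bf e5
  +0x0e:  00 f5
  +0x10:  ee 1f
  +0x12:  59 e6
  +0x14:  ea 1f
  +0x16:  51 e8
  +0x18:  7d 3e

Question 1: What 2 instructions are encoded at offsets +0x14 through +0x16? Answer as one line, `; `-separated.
off 0x14: read ea 1f as little → 0x1fea
  opcode bits[15:12]=0x1: je/J
  imm@[11:0]=0xfea (s12→-22) ⇒ #-22
off 0x16: read 51 e8 as little → 0xe851
  opcode bits[15:12]=0xe: movi/RI
  rd@[11:8]=0x8 ⇒ r8
  imm@[7:0]=0x51 ⇒ #81

je #-22; movi r8, #81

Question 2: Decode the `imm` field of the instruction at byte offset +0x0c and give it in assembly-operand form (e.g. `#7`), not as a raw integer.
+0x0c: bf e5 ⇒ word 0xe5bf (little)
  op=0xe5bf>>12=0xe ⇒ movi (RI)
  [11:8] rd=5 = di
  [7:0] imm=191 = #191

#191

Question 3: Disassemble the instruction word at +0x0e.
sub di, ax

@+0e  little-endian(00 f5) = 0xf500
  op=0xf500>>12=0xf ⇒ sub (RR)
  rd: (w>>8)&0xf=0x5 → di
  rs: (w>>4)&0xf=0x0 → ax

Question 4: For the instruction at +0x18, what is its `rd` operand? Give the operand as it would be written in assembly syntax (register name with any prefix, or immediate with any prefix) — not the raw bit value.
off 0x18: read 7d 3e as little → 0x3e7d
  top 4b → 0x3 → cmpi [RI]
  rd: (w>>8)&0xf=0xe → r14
  imm: (w>>0)&0xff=0x7d → #125

r14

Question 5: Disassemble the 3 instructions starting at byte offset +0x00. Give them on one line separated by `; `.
[00] d0 b5 → 0xb5d0
  opcode bits[15:12]=0xb: xor/RR
  rd: (w>>8)&0xf=0x5 → di
  rs: (w>>4)&0xf=0xd → r13
[02] fe e7 → 0xe7fe
  opcode bits[15:12]=0xe: movi/RI
  rd: (w>>8)&0xf=0x7 → sp
  imm: (w>>0)&0xff=0xfe → #254
[04] a6 35 → 0x35a6
  opcode bits[15:12]=0x3: cmpi/RI
  rd: (w>>8)&0xf=0x5 → di
  imm: (w>>0)&0xff=0xa6 → #166

xor di, r13; movi sp, #254; cmpi di, #166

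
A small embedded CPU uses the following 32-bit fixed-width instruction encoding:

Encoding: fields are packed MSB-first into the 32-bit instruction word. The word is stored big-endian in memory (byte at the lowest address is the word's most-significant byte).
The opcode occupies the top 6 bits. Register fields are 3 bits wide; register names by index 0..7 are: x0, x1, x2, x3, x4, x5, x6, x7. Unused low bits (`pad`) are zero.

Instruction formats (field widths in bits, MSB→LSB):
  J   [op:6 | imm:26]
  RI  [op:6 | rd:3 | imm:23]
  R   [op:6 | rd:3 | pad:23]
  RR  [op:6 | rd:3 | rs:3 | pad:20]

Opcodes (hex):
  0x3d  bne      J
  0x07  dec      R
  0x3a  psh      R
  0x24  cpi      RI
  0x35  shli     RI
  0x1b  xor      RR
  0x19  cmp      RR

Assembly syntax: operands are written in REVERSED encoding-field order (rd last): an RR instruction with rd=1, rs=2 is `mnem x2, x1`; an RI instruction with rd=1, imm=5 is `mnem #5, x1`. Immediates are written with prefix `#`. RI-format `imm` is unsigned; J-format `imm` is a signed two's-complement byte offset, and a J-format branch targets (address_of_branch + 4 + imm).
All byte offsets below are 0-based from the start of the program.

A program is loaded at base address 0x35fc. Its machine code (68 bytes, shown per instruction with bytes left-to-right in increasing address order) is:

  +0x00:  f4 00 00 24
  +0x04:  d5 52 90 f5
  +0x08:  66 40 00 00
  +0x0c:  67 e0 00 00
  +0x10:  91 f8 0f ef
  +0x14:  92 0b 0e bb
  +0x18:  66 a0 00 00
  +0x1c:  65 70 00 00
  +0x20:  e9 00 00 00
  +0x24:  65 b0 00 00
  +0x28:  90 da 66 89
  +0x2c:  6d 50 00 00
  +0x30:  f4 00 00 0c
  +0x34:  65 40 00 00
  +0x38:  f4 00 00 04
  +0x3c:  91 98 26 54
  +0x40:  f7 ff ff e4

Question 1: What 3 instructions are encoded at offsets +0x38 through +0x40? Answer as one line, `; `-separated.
@+38  big-endian(f4 00 00 04) = 0xf4000004
  opcode bits[31:26]=0x3d: bne/J
  imm: (w>>0)&0x3ffffff=0x4 → #4
@+3c  big-endian(91 98 26 54) = 0x91982654
  opcode bits[31:26]=0x24: cpi/RI
  rd: (w>>23)&0x7=0x3 → x3
  imm: (w>>0)&0x7fffff=0x182654 → #1582676
@+40  big-endian(f7 ff ff e4) = 0xf7ffffe4
  opcode bits[31:26]=0x3d: bne/J
  imm: (w>>0)&0x3ffffff=0x3ffffe4 (s26→-28) → #-28

bne #4; cpi #1582676, x3; bne #-28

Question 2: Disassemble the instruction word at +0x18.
cmp x2, x5

+0x18: 66 a0 00 00 ⇒ word 0x66a00000 (big)
  op=0x66a00000>>26=0x19 ⇒ cmp (RR)
  rd: (w>>23)&0x7=0x5 → x5
  rs: (w>>20)&0x7=0x2 → x2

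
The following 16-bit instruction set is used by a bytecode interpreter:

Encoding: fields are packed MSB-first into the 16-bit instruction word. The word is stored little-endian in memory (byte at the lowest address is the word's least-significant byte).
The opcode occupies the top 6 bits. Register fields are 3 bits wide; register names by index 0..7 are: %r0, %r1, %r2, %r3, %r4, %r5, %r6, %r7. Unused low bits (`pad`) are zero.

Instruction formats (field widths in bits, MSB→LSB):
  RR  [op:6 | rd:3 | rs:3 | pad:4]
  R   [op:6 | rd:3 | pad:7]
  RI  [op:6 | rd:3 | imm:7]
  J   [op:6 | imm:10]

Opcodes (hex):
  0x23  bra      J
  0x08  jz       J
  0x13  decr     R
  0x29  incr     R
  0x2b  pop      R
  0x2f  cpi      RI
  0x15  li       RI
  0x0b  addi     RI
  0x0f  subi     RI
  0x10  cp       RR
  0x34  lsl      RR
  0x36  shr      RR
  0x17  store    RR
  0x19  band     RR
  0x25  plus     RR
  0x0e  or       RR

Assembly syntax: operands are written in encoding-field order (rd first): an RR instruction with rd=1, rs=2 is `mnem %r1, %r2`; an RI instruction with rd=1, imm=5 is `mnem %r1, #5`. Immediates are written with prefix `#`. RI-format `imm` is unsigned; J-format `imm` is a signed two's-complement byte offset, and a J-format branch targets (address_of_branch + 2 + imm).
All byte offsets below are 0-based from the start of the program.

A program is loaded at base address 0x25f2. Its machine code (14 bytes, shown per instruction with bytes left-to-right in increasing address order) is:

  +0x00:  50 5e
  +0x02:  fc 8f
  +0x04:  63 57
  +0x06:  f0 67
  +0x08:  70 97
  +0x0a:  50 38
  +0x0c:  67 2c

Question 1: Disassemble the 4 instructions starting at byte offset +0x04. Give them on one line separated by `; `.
li %r6, #99; band %r7, %r7; plus %r6, %r7; or %r0, %r5

[04] 63 57 → 0x5763
  op=0x5763>>10=0x15 ⇒ li (RI)
  rd@[9:7]=0x6 ⇒ %r6
  imm@[6:0]=0x63 ⇒ #99
[06] f0 67 → 0x67f0
  op=0x67f0>>10=0x19 ⇒ band (RR)
  rd@[9:7]=0x7 ⇒ %r7
  rs@[6:4]=0x7 ⇒ %r7
[08] 70 97 → 0x9770
  op=0x9770>>10=0x25 ⇒ plus (RR)
  rd@[9:7]=0x6 ⇒ %r6
  rs@[6:4]=0x7 ⇒ %r7
[0a] 50 38 → 0x3850
  op=0x3850>>10=0xe ⇒ or (RR)
  rd@[9:7]=0x0 ⇒ %r0
  rs@[6:4]=0x5 ⇒ %r5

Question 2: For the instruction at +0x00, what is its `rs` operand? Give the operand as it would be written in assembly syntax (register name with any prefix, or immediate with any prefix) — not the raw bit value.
%r5

off 0x00: read 50 5e as little → 0x5e50
  opcode bits[15:10]=0x17: store/RR
  rd@[9:7]=0x4 ⇒ %r4
  rs@[6:4]=0x5 ⇒ %r5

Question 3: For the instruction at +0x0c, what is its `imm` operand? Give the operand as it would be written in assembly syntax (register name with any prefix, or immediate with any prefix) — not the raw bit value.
@+0c  little-endian(67 2c) = 0x2c67
  opcode bits[15:10]=0xb: addi/RI
  rd: (w>>7)&0x7=0x0 → %r0
  imm: (w>>0)&0x7f=0x67 → #103

#103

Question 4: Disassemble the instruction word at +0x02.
bra #-4

off 0x02: read fc 8f as little → 0x8ffc
  top 6b → 0x23 → bra [J]
  imm: (w>>0)&0x3ff=0x3fc (s10→-4) → #-4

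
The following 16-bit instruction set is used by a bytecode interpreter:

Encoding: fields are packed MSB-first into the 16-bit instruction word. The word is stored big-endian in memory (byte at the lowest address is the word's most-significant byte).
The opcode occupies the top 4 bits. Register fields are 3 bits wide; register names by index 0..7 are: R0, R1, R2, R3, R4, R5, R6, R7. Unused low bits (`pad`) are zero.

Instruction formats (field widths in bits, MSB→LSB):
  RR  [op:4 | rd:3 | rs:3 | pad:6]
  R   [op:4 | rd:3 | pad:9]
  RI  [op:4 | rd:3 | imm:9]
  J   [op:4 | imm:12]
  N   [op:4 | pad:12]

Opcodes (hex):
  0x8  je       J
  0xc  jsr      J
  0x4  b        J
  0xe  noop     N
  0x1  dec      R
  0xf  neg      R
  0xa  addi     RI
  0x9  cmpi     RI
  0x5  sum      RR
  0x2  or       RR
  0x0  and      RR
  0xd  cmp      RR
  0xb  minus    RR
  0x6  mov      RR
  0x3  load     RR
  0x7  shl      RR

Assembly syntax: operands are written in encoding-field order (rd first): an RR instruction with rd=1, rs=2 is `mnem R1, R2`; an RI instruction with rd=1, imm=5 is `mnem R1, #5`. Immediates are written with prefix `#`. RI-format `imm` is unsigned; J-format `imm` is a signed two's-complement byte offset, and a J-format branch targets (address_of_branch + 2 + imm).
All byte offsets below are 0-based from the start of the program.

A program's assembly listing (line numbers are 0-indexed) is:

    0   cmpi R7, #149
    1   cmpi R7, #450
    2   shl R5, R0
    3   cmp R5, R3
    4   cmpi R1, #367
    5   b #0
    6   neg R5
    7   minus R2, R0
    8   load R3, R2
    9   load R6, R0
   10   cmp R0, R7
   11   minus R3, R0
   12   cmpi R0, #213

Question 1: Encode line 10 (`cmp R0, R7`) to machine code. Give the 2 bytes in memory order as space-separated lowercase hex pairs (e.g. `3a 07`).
line 10 (cmp): pack op=0xd:4|rd=0:3|rs=7:3|pad=0:6 = 0xd1c0; big→ d1 c0

d1 c0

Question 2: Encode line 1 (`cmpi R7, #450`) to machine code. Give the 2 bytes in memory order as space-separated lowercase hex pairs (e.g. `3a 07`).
9f c2

L1: cmpi op=0x9:4|rd=7:3|imm=450:9 ⇒ 0x9fc2 ⇒ big 9f c2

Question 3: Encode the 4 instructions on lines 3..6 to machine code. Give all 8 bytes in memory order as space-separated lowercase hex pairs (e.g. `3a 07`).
L3: cmp op=0xd:4|rd=5:3|rs=3:3|pad=0:6 ⇒ 0xdac0 ⇒ big da c0
L4: cmpi op=0x9:4|rd=1:3|imm=367:9 ⇒ 0x936f ⇒ big 93 6f
L5: b op=0x4:4|imm=0:12 ⇒ 0x4000 ⇒ big 40 00
L6: neg op=0xf:4|rd=5:3|pad=0:9 ⇒ 0xfa00 ⇒ big fa 00

da c0 93 6f 40 00 fa 00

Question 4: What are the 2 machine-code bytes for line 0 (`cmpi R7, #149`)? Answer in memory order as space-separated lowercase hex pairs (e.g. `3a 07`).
9e 95

0. cmpi fields op=0x9:4|rd=7:3|imm=149:9 → word 9e95h → 9e 95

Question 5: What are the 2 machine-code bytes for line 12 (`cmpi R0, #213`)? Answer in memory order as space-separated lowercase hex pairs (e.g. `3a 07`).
90 d5

line 12 (cmpi): pack op=0x9:4|rd=0:3|imm=213:9 = 0x90d5; big→ 90 d5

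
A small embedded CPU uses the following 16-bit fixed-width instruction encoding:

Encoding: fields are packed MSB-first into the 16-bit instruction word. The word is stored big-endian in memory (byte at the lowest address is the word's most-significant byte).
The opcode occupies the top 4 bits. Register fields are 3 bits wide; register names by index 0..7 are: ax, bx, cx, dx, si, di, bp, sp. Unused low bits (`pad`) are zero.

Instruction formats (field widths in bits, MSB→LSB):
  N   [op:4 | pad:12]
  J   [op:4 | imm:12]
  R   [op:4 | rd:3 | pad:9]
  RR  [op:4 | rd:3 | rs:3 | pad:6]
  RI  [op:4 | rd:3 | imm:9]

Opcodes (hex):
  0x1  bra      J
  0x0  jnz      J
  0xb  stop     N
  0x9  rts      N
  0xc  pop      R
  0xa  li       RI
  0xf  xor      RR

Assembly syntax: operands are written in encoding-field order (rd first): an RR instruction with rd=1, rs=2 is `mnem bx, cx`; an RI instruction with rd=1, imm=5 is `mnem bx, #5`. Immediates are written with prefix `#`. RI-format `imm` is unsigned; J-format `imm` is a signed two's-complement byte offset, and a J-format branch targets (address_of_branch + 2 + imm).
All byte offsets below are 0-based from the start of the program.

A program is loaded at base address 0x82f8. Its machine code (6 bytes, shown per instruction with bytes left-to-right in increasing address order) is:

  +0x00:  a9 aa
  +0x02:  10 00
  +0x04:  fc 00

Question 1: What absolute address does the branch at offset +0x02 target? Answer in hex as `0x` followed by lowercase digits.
@+02  big-endian(10 00) = 0x1000
  opcode bits[15:12]=0x1: bra/J
  [11:0] imm=0 = #0
  target = base 0x82f8 + off 0x02 + 2 + imm 0 = 0x82fc

0x82fc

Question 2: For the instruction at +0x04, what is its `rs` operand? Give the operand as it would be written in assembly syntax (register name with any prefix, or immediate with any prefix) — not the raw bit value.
off 0x04: read fc 00 as big → 0xfc00
  opcode bits[15:12]=0xf: xor/RR
  rd: (w>>9)&0x7=0x6 → bp
  rs: (w>>6)&0x7=0x0 → ax

ax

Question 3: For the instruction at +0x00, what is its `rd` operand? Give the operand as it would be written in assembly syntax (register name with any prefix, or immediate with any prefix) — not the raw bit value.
off 0x00: read a9 aa as big → 0xa9aa
  top 4b → 0xa → li [RI]
  rd: (w>>9)&0x7=0x4 → si
  imm: (w>>0)&0x1ff=0x1aa → #426

si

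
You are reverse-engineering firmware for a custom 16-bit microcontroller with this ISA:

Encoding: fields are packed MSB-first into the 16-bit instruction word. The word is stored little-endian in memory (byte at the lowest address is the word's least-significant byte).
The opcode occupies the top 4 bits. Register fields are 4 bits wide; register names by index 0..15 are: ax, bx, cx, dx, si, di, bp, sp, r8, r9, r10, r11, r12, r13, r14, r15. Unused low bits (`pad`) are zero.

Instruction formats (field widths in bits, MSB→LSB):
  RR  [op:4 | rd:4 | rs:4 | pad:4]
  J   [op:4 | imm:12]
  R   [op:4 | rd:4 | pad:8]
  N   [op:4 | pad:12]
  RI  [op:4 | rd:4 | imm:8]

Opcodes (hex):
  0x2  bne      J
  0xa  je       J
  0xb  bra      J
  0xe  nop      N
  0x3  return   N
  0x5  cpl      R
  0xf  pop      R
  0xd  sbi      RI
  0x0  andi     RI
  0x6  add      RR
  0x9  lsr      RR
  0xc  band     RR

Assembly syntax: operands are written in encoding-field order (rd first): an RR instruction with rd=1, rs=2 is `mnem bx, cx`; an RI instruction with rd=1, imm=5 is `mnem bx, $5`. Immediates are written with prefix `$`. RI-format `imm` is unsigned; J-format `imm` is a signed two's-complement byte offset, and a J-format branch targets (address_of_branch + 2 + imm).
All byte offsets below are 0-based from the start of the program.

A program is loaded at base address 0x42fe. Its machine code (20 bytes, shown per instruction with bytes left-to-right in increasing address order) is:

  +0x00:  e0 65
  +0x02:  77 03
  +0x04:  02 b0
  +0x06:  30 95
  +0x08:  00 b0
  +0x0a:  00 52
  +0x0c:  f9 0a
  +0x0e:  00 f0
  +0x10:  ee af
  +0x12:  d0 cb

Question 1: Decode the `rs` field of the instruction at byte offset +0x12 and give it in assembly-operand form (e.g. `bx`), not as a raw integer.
r13

@+12  little-endian(d0 cb) = 0xcbd0
  top 4b → 0xc → band [RR]
  [11:8] rd=11 = r11
  [7:4] rs=13 = r13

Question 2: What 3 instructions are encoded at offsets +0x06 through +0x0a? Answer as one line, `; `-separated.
lsr di, dx; bra $0; cpl cx

off 0x06: read 30 95 as little → 0x9530
  op=0x9530>>12=0x9 ⇒ lsr (RR)
  rd: (w>>8)&0xf=0x5 → di
  rs: (w>>4)&0xf=0x3 → dx
off 0x08: read 00 b0 as little → 0xb000
  op=0xb000>>12=0xb ⇒ bra (J)
  imm: (w>>0)&0xfff=0x0 → $0
off 0x0a: read 00 52 as little → 0x5200
  op=0x5200>>12=0x5 ⇒ cpl (R)
  rd: (w>>8)&0xf=0x2 → cx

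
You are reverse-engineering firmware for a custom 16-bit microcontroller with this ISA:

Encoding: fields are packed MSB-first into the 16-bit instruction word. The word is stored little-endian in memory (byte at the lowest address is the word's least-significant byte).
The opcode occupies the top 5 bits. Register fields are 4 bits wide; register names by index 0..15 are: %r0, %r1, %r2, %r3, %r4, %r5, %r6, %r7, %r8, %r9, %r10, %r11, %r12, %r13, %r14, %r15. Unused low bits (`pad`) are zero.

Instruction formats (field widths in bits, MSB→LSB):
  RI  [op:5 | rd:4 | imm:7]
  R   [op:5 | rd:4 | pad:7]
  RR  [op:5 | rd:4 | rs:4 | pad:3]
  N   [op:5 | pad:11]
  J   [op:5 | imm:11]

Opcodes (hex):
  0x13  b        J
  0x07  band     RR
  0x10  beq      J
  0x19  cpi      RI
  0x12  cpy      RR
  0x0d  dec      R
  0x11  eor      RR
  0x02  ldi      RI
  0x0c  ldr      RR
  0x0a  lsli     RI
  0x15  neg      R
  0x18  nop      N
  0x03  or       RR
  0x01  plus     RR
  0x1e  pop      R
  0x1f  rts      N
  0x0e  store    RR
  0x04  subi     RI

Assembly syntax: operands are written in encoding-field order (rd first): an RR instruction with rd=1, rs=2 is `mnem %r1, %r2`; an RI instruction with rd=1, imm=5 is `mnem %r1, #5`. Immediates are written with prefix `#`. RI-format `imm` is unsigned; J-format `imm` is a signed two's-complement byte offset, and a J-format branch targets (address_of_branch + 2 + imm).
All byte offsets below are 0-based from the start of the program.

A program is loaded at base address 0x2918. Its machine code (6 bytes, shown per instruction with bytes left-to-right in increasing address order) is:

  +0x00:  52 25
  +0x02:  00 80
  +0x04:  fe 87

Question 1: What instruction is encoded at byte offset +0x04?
off 0x04: read fe 87 as little → 0x87fe
  top 5b → 0x10 → beq [J]
  imm: (w>>0)&0x7ff=0x7fe (s11→-2) → #-2

beq #-2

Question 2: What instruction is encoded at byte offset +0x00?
subi %r10, #82

[00] 52 25 → 0x2552
  top 5b → 0x4 → subi [RI]
  rd@[10:7]=0xa ⇒ %r10
  imm@[6:0]=0x52 ⇒ #82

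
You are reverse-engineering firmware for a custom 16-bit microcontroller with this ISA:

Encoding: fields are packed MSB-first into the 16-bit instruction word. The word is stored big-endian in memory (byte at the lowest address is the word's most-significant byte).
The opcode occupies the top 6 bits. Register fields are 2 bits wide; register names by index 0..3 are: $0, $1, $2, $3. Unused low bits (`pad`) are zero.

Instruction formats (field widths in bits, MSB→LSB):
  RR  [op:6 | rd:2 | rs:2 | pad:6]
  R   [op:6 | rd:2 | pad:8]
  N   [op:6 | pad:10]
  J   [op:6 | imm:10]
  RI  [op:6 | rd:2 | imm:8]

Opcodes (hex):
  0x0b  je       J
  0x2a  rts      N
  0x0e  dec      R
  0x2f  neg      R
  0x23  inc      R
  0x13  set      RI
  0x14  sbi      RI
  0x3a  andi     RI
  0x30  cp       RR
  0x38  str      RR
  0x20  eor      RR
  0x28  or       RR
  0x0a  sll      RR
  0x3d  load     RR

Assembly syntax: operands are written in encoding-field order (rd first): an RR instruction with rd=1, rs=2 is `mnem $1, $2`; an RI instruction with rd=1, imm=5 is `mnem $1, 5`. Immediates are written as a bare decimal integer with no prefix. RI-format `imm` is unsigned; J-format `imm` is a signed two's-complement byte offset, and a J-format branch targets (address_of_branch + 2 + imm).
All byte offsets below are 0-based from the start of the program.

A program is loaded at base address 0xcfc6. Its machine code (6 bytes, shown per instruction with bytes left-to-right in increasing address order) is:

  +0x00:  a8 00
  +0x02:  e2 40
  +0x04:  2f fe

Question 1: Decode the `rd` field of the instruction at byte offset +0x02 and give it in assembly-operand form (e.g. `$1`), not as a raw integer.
+0x02: e2 40 ⇒ word 0xe240 (big)
  top 6b → 0x38 → str [RR]
  rd: (w>>8)&0x3=0x2 → $2
  rs: (w>>6)&0x3=0x1 → $1

$2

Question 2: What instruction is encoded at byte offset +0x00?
rts

+0x00: a8 00 ⇒ word 0xa800 (big)
  opcode bits[15:10]=0x2a: rts/N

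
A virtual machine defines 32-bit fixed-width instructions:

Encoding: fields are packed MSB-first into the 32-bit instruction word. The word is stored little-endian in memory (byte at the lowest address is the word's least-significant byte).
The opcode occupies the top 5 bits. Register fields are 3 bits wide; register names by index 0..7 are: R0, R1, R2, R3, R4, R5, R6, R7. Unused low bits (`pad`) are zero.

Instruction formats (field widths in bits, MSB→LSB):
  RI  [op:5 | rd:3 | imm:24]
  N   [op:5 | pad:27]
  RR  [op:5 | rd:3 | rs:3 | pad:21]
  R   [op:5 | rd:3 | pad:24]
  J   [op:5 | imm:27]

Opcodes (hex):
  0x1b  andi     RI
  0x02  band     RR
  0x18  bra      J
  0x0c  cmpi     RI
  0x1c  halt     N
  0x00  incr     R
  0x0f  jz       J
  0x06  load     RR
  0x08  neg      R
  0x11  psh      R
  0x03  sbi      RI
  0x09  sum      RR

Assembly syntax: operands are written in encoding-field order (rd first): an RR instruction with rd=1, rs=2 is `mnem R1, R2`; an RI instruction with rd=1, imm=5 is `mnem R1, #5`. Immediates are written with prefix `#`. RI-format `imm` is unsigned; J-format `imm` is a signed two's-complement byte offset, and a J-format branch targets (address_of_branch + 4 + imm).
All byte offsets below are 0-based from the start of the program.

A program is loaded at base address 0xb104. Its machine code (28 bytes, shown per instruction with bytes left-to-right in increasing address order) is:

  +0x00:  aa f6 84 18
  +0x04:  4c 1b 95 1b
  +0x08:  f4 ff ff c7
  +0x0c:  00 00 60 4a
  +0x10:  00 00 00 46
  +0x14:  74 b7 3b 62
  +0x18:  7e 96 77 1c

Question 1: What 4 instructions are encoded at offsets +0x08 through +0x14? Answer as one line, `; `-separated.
bra #-12; sum R2, R3; neg R6; cmpi R2, #3913588

off 0x08: read f4 ff ff c7 as little → 0xc7fffff4
  top 5b → 0x18 → bra [J]
  imm: (w>>0)&0x7ffffff=0x7fffff4 (s27→-12) → #-12
off 0x0c: read 00 00 60 4a as little → 0x4a600000
  top 5b → 0x9 → sum [RR]
  rd: (w>>24)&0x7=0x2 → R2
  rs: (w>>21)&0x7=0x3 → R3
off 0x10: read 00 00 00 46 as little → 0x46000000
  top 5b → 0x8 → neg [R]
  rd: (w>>24)&0x7=0x6 → R6
off 0x14: read 74 b7 3b 62 as little → 0x623bb774
  top 5b → 0xc → cmpi [RI]
  rd: (w>>24)&0x7=0x2 → R2
  imm: (w>>0)&0xffffff=0x3bb774 → #3913588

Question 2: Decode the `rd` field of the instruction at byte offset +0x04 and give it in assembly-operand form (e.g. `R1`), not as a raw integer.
R3

[04] 4c 1b 95 1b → 0x1b951b4c
  top 5b → 0x3 → sbi [RI]
  rd: (w>>24)&0x7=0x3 → R3
  imm: (w>>0)&0xffffff=0x951b4c → #9771852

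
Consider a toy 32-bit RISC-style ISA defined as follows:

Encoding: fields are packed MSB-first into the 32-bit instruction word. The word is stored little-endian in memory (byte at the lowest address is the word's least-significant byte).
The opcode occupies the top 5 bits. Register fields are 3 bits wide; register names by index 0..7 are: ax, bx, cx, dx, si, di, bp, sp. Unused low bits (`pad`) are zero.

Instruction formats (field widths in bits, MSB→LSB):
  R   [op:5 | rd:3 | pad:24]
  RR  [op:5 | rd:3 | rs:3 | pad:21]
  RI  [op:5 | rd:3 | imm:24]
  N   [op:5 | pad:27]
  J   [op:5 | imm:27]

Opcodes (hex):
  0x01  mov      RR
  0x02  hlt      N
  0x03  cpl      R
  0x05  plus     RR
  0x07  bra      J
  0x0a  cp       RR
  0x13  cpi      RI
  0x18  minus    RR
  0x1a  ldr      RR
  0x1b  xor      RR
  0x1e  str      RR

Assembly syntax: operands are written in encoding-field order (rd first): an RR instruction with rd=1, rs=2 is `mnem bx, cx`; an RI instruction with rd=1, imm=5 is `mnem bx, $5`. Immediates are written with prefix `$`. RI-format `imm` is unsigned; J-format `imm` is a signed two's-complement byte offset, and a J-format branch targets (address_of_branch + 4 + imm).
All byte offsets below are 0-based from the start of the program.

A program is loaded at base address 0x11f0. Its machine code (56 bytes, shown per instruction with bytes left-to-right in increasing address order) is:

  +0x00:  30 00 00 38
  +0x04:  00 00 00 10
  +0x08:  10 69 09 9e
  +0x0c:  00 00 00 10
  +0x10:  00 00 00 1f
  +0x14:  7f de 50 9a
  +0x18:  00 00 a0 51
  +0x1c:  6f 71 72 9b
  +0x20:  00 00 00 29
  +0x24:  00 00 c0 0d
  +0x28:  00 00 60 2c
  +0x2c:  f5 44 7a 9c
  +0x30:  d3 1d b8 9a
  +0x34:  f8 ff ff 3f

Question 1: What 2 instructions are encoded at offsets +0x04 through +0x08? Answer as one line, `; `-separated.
+0x04: 00 00 00 10 ⇒ word 0x10000000 (little)
  opcode bits[31:27]=0x2: hlt/N
+0x08: 10 69 09 9e ⇒ word 0x9e096910 (little)
  opcode bits[31:27]=0x13: cpi/RI
  rd: (w>>24)&0x7=0x6 → bp
  imm: (w>>0)&0xffffff=0x96910 → $616720

hlt; cpi bp, $616720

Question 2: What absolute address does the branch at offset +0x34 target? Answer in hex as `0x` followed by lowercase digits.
0x1220

off 0x34: read f8 ff ff 3f as little → 0x3ffffff8
  op=0x3ffffff8>>27=0x7 ⇒ bra (J)
  imm: (w>>0)&0x7ffffff=0x7fffff8 (s27→-8) → $-8
  target = base 0x11f0 + off 0x34 + 4 + imm -8 = 0x1220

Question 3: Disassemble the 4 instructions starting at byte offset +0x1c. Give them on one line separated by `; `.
cpi dx, $7500143; plus bx, ax; mov di, bp; plus si, dx

off 0x1c: read 6f 71 72 9b as little → 0x9b72716f
  top 5b → 0x13 → cpi [RI]
  [26:24] rd=3 = dx
  [23:0] imm=7500143 = $7500143
off 0x20: read 00 00 00 29 as little → 0x29000000
  top 5b → 0x5 → plus [RR]
  [26:24] rd=1 = bx
  [23:21] rs=0 = ax
off 0x24: read 00 00 c0 0d as little → 0x0dc00000
  top 5b → 0x1 → mov [RR]
  [26:24] rd=5 = di
  [23:21] rs=6 = bp
off 0x28: read 00 00 60 2c as little → 0x2c600000
  top 5b → 0x5 → plus [RR]
  [26:24] rd=4 = si
  [23:21] rs=3 = dx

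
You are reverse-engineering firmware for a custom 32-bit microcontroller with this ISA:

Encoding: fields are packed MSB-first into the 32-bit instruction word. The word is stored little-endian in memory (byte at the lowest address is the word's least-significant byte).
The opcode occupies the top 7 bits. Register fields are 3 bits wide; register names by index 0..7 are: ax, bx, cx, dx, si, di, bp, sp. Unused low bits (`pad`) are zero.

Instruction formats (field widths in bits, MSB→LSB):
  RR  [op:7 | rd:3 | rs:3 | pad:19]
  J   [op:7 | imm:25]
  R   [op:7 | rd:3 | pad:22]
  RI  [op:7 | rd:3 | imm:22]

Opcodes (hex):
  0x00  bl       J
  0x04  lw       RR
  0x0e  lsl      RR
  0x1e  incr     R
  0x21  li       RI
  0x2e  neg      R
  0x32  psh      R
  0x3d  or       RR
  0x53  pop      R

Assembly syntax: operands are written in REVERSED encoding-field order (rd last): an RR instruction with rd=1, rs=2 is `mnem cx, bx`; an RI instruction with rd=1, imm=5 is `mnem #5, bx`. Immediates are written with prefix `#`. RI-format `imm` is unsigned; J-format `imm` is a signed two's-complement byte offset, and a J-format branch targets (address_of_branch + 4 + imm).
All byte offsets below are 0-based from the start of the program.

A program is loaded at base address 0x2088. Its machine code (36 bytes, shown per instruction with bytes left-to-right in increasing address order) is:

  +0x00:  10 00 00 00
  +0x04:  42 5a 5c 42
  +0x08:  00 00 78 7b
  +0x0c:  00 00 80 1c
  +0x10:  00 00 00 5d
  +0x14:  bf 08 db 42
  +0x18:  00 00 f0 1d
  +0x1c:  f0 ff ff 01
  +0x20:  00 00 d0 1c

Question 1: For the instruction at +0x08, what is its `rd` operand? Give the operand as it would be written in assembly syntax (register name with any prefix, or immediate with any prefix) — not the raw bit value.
@+08  little-endian(00 00 78 7b) = 0x7b780000
  top 7b → 0x3d → or [RR]
  rd: (w>>22)&0x7=0x5 → di
  rs: (w>>19)&0x7=0x7 → sp

di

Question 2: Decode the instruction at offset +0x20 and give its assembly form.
+0x20: 00 00 d0 1c ⇒ word 0x1cd00000 (little)
  op=0x1cd00000>>25=0xe ⇒ lsl (RR)
  rd: (w>>22)&0x7=0x3 → dx
  rs: (w>>19)&0x7=0x2 → cx

lsl cx, dx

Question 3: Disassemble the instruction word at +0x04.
+0x04: 42 5a 5c 42 ⇒ word 0x425c5a42 (little)
  opcode bits[31:25]=0x21: li/RI
  rd: (w>>22)&0x7=0x1 → bx
  imm: (w>>0)&0x3fffff=0x1c5a42 → #1858114

li #1858114, bx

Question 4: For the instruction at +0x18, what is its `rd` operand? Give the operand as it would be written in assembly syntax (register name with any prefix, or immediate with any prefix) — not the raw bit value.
sp

@+18  little-endian(00 00 f0 1d) = 0x1df00000
  top 7b → 0xe → lsl [RR]
  [24:22] rd=7 = sp
  [21:19] rs=6 = bp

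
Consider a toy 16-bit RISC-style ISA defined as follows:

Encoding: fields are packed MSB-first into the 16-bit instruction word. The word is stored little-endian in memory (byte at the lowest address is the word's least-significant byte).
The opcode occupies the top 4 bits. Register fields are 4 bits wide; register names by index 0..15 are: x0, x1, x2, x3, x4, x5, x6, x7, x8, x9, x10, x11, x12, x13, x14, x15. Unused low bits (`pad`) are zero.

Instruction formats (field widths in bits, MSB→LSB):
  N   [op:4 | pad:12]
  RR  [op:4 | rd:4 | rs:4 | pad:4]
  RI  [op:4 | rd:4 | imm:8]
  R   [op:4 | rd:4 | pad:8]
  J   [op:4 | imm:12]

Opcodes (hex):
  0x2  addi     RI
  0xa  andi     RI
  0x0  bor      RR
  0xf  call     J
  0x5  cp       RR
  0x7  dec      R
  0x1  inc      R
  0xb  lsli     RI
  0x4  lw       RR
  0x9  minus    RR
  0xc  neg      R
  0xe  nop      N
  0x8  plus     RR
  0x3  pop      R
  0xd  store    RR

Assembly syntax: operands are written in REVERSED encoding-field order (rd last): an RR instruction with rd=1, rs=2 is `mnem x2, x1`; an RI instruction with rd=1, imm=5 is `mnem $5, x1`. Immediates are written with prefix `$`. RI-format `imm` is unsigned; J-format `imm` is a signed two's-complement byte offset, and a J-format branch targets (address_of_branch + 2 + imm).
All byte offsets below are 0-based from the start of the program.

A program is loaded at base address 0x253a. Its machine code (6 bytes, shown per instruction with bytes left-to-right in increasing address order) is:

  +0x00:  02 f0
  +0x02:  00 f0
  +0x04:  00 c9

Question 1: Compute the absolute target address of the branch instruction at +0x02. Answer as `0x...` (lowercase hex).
0x253e

+0x02: 00 f0 ⇒ word 0xf000 (little)
  top 4b → 0xf → call [J]
  imm@[11:0]=0x0 ⇒ $0
  target = base 0x253a + off 0x02 + 2 + imm 0 = 0x253e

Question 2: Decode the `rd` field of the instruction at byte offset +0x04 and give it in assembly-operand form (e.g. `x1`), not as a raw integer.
x9

+0x04: 00 c9 ⇒ word 0xc900 (little)
  top 4b → 0xc → neg [R]
  [11:8] rd=9 = x9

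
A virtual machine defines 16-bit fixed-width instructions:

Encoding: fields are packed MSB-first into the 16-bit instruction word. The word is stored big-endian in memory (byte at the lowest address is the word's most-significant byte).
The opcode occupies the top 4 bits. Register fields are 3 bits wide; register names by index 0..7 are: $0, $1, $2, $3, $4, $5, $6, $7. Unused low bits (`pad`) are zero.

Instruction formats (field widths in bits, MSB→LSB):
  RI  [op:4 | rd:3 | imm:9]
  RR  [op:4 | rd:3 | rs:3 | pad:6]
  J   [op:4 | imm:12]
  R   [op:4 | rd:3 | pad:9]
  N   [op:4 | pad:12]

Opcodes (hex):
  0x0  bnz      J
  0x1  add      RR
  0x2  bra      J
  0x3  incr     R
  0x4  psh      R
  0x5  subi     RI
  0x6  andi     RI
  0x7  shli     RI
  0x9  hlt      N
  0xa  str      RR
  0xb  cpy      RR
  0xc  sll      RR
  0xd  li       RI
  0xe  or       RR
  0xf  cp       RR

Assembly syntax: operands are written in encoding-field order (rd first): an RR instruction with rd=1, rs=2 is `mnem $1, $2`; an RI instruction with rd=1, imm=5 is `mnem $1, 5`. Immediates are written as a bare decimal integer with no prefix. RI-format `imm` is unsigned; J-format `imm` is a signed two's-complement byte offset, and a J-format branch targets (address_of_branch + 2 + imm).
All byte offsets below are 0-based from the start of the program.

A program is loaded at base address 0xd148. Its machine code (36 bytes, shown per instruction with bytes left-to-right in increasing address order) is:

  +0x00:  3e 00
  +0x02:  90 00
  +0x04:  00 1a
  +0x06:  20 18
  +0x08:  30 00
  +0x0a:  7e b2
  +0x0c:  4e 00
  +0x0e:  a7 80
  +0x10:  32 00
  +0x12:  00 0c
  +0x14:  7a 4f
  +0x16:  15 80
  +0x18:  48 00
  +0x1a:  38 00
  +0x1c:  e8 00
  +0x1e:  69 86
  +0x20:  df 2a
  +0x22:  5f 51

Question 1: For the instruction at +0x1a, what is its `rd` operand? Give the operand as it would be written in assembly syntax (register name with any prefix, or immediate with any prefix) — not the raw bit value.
@+1a  big-endian(38 00) = 0x3800
  opcode bits[15:12]=0x3: incr/R
  rd@[11:9]=0x4 ⇒ $4

$4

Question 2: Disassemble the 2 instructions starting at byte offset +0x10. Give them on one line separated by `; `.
[10] 32 00 → 0x3200
  op=0x3200>>12=0x3 ⇒ incr (R)
  rd: (w>>9)&0x7=0x1 → $1
[12] 00 0c → 0x000c
  op=0x000c>>12=0x0 ⇒ bnz (J)
  imm: (w>>0)&0xfff=0xc → 12

incr $1; bnz 12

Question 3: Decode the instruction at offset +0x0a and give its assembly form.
off 0x0a: read 7e b2 as big → 0x7eb2
  opcode bits[15:12]=0x7: shli/RI
  rd: (w>>9)&0x7=0x7 → $7
  imm: (w>>0)&0x1ff=0xb2 → 178

shli $7, 178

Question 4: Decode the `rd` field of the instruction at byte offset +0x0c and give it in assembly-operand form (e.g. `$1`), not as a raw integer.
+0x0c: 4e 00 ⇒ word 0x4e00 (big)
  opcode bits[15:12]=0x4: psh/R
  [11:9] rd=7 = $7

$7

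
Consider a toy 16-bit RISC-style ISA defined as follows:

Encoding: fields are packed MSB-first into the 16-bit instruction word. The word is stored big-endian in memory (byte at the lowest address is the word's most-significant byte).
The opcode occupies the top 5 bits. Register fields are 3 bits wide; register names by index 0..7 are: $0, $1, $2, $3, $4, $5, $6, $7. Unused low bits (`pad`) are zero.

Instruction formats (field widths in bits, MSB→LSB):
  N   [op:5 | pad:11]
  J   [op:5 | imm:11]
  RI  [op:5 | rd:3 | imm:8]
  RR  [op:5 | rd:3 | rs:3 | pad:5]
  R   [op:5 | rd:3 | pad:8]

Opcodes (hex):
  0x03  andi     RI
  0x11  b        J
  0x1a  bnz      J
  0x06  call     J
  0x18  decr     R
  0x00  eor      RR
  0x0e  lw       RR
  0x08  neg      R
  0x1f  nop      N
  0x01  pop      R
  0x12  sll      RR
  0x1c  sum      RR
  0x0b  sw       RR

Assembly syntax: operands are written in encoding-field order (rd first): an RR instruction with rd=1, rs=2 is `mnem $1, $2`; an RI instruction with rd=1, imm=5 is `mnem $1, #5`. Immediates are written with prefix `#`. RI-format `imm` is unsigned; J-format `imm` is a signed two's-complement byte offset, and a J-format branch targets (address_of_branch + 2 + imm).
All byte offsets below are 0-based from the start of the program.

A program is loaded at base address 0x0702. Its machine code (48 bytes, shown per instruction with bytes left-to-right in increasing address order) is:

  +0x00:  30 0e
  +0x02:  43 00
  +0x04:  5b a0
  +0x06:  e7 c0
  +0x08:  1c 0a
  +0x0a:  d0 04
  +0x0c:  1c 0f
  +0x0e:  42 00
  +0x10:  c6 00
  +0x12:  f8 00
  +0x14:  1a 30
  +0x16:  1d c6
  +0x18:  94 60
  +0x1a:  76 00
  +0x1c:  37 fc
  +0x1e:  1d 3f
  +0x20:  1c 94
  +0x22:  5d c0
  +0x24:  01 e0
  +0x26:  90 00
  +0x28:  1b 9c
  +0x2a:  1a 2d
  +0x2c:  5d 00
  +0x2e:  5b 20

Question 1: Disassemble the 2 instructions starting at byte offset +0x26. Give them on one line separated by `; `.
sll $0, $0; andi $3, #156

[26] 90 00 → 0x9000
  opcode bits[15:11]=0x12: sll/RR
  rd@[10:8]=0x0 ⇒ $0
  rs@[7:5]=0x0 ⇒ $0
[28] 1b 9c → 0x1b9c
  opcode bits[15:11]=0x3: andi/RI
  rd@[10:8]=0x3 ⇒ $3
  imm@[7:0]=0x9c ⇒ #156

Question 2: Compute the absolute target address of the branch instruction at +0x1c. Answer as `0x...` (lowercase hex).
+0x1c: 37 fc ⇒ word 0x37fc (big)
  opcode bits[15:11]=0x6: call/J
  imm@[10:0]=0x7fc (s11→-4) ⇒ #-4
  target = base 0x0702 + off 0x1c + 2 + imm -4 = 0x071c

0x071c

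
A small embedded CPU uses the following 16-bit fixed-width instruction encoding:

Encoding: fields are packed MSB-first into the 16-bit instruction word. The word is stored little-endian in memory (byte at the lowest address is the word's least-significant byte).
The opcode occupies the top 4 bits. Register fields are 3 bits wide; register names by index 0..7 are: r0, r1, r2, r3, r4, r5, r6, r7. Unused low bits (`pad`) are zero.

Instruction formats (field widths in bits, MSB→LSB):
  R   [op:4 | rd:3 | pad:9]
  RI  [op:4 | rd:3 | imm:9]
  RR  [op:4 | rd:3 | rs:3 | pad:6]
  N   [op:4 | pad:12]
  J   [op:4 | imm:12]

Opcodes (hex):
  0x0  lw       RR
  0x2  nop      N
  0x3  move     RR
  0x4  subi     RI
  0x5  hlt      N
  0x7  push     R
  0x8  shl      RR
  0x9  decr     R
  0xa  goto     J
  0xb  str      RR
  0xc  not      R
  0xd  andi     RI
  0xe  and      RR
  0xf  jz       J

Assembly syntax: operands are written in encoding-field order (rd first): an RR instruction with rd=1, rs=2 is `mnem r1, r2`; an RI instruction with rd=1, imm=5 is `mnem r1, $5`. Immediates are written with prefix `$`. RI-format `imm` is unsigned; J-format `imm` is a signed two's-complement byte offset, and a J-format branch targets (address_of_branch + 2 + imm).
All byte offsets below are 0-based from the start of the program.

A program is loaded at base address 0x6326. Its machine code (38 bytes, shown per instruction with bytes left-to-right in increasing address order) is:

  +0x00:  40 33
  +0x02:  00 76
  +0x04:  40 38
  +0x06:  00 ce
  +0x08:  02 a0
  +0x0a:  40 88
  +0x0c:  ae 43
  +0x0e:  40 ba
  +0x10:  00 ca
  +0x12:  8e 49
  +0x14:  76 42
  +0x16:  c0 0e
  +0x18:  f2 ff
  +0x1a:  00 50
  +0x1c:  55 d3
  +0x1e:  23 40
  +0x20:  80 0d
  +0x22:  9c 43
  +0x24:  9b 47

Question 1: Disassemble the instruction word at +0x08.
+0x08: 02 a0 ⇒ word 0xa002 (little)
  op=0xa002>>12=0xa ⇒ goto (J)
  imm: (w>>0)&0xfff=0x2 → $2

goto $2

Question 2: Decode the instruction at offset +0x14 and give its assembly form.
off 0x14: read 76 42 as little → 0x4276
  opcode bits[15:12]=0x4: subi/RI
  [11:9] rd=1 = r1
  [8:0] imm=118 = $118

subi r1, $118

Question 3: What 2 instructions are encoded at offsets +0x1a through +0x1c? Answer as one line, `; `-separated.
hlt; andi r1, $341

@+1a  little-endian(00 50) = 0x5000
  opcode bits[15:12]=0x5: hlt/N
@+1c  little-endian(55 d3) = 0xd355
  opcode bits[15:12]=0xd: andi/RI
  [11:9] rd=1 = r1
  [8:0] imm=341 = $341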